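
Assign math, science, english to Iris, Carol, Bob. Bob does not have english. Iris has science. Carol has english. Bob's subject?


From clues:
  Carol → english
  Iris → science
By elimination, Bob gets the remaining.

math


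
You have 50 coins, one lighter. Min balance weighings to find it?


Each weighing has 3 outcomes (left heavy / balance / right heavy), so k weighings distinguish at most 3^k cases; splitting into three near-equal groups achieves this.
Need 3^k ≥ 50: 3^3 = 27 < 50 ≤ 3^4 = 81
k = ⌈log₃(50)⌉ = 4

4


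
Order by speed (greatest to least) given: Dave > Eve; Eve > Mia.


Constraints: Dave > Eve; Eve > Mia
Method: at each step, the next-highest is the one remaining person who never appears on the smaller side of a constraint between remaining people.
  Step 1: remaining {Mia, Dave, Eve}; on the smaller side: {Mia, Eve} → Dave is next (Dave > Eve).
  Step 2: remaining {Mia, Eve}; on the smaller side: {Mia} → Eve is next (Eve > Mia).
  Step 3: only Mia remains → lowest.
Final ranking (highest to lowest):

Dave > Eve > Mia


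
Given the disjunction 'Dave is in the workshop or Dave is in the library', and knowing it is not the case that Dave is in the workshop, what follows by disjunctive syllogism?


Disjunctive syllogism: P ∨ Q, ¬P ⊢ Q
Disjunction: Dave is in the workshop ∨ Dave is in the library
We know it is not the case that Dave is in the workshop.
By disjunctive syllogism, the other disjunct must be true.

Dave is in the library


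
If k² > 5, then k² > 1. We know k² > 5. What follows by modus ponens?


Modus ponens: P → Q, P ⊢ Q
P: k² > 5
Q: k² > 1
We have P → Q and P is true.
By modus ponens, Q must be true.

k² > 1


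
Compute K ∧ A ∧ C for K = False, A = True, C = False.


K = False, A = True, C = False
Step 1: K ∧ A = False AND True = False
Step 2: (False) ∧ C = (False) AND False = False
AND is true only when ALL operands are true.

False


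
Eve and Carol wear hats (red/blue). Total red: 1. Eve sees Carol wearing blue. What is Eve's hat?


Total red = 1, Carol = blue
Red accounted for: 0
Remaining for Eve: 1
Eve's hat is red.

red


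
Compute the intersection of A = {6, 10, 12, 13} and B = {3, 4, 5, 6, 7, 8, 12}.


A = {6, 10, 12, 13}
B = {3, 4, 5, 6, 7, 8, 12}
Operation: intersection
Elements in both: 6, 12

{6, 12}


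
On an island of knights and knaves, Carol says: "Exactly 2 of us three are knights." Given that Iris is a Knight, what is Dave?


Carol claims exactly 2 knights among Carol, Iris, Dave.
Given: Iris is a Knight.

Case 1: Carol is a Knight (tells truth)
  Then exactly 2 of the three are knights.
  Counting Carol, Iris: 2 knight(s) so far. Need 0 more → Dave = Knave.
Case 2: Carol is a Knave (lies)
  Then the count is NOT 2.
  If Dave = Knight, count = 2 = 2 → claim would be true, contradicts lie.
  If Dave = Knave, count = 1 ≠ 2 → lie confirmed ✓

Dave is a Knave.

Knave


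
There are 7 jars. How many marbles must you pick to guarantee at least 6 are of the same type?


Pigeonhole: to guarantee k in one of n categories, need (k-1)×n + 1.
k = 6, n = 7
Minimum = (6-1) × 7 + 1 = 5 × 7 + 1

36


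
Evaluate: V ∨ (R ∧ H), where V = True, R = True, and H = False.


V = True, R = True, H = False
Step 1: R ∧ H = True AND False = False
Step 2: V ∨ False = True OR False = True
AND evaluated first (higher precedence); then OR applied.

True


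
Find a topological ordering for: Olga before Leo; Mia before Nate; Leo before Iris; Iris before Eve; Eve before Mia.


Constraints: Olga before Leo; Mia before Nate; Leo before Iris; Iris before Eve; Eve before Mia
Method: repeatedly schedule the remaining task that has no remaining task required before it.
  Step 1: remaining {Iris, Olga, Eve, Nate, Mia, Leo}; every task except Olga still has a predecessor pending → schedule Olga.
  Step 2: remaining {Iris, Eve, Nate, Mia, Leo}; every task except Leo still has a predecessor pending → schedule Leo.
  Step 3: remaining {Iris, Eve, Nate, Mia}; every task except Iris still has a predecessor pending → schedule Iris.
  Step 4: remaining {Eve, Nate, Mia}; every task except Eve still has a predecessor pending → schedule Eve.
  Step 5: remaining {Nate, Mia}; every task except Mia still has a predecessor pending → schedule Mia.
  Step 6: only Nate remains → schedule Nate.
Resulting order:

Olga → Leo → Iris → Eve → Mia → Nate


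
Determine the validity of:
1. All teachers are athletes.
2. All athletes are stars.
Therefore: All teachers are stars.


Premise 1: All teachers are athletes.
Premise 2: All athletes are stars.
Conclusion: All teachers are stars.
Barbara syllogism (AAA-1): All A are B, All B are C → All A are C.
Middle term (athletes) distributed in premise 2.

Valid


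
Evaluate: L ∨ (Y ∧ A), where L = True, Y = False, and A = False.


L = True, Y = False, A = False
Step 1: Y ∧ A = False AND False = False
Step 2: L ∨ False = True OR False = True
AND evaluated first (higher precedence); then OR applied.

True


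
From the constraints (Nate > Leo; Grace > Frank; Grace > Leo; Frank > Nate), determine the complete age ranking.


Constraints: Nate > Leo; Grace > Frank; Grace > Leo; Frank > Nate
Method: at each step, the next-highest is the one remaining person who never appears on the smaller side of a constraint between remaining people.
  Step 1: remaining {Grace, Frank, Nate, Leo}; on the smaller side: {Frank, Nate, Leo} → Grace is next (Grace > Frank; Grace > Leo).
  Step 2: remaining {Frank, Nate, Leo}; on the smaller side: {Nate, Leo} → Frank is next (Frank > Nate).
  Step 3: remaining {Nate, Leo}; on the smaller side: {Leo} → Nate is next (Nate > Leo).
  Step 4: only Leo remains → lowest.
Final ranking (highest to lowest):

Grace > Frank > Nate > Leo


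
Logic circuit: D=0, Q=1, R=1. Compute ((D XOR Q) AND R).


D XOR Q = 0^1 = 1
1 AND 1 = 1

1


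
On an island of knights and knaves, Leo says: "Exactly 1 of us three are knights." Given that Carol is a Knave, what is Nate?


Leo claims exactly 1 knights among Leo, Carol, Nate.
Given: Carol is a Knave.

Case 1: Leo is a Knight (tells truth)
  Then exactly 1 of the three are knights.
  Counting Leo, Carol: 1 knight(s) so far. Need 0 more → Nate = Knave.
Case 2: Leo is a Knave (lies)
  Then the count is NOT 1.
  If Nate = Knight, count = 1 = 1 → claim would be true, contradicts lie.
  If Nate = Knave, count = 0 ≠ 1 → lie confirmed ✓

Nate is a Knave.

Knave


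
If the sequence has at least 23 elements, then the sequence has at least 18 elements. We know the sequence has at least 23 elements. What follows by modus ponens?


Modus ponens: P → Q, P ⊢ Q
P: the sequence has at least 23 elements
Q: the sequence has at least 18 elements
We have P → Q and P is true.
By modus ponens, Q must be true.

The sequence has at least 18 elements


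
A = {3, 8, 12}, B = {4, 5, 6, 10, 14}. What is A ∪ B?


A = {3, 8, 12}
B = {4, 5, 6, 10, 14}
Operation: union
All elements combined: 3, 4, 5, 6, 8, 10, 12, 14

{3, 4, 5, 6, 8, 10, 12, 14}


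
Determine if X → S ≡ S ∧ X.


Expression 1: X → S
Expression 2: S ∧ X
Truth table (X S | Expr1 Expr2):
  T T |   T     T
  T F |   F     F
  F T |   T     F   ← differ
  F F |   T     F   ← differ
Counterexample: X=F, S=T gives Expr1 = T but Expr2 = F, so the expressions are NOT logically equivalent.

No


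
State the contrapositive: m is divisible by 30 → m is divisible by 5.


Original: If m is divisible by 30, then m is divisible by 5
Contrapositive: If ¬Q, then ¬P
Negate Q: not (m is divisible by 5)
Negate P: not (m is divisible by 30)

If not (m is divisible by 5), then not (m is divisible by 30).


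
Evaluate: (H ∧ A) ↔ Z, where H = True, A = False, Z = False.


H = True, A = False, Z = False
Step 1: H ∧ A = True AND False = False
Step 2: (False) ↔ Z: true when both sides have same truth value.
Result: False ↔ False = True

True


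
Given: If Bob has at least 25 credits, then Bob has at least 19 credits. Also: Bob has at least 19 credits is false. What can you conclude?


Modus tollens: P → Q, ¬Q ⊢ ¬P
P: Bob has at least 25 credits
Q: Bob has at least 19 credits
We have P → Q and Q is false.
By modus tollens, P must be false.

It is not the case that Bob has at least 25 credits


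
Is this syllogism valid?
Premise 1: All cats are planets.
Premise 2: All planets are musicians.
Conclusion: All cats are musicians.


Premise 1: All cats are planets.
Premise 2: All planets are musicians.
Conclusion: All cats are musicians.
Barbara syllogism (AAA-1): All A are B, All B are C → All A are C.
Middle term (planets) distributed in premise 2.

Valid


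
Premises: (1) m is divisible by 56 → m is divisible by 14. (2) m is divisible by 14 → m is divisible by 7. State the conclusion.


Hypothetical syllogism: P → Q, Q → R ⊢ P → R
Premise 1: m is divisible by 56 → m is divisible by 14
Premise 2: m is divisible by 14 → m is divisible by 7
Chain the implications: the middle term (m is divisible by 14) links the two.
Conclusion: If m is divisible by 56, then m is divisible by 7.

If m is divisible by 56, then m is divisible by 7.


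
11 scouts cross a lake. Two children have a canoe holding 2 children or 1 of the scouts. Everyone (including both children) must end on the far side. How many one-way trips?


Per crossing of one of the scouts: children→, one←, one of the scouts→, one← = 4 trips
11 × 4 = 44, + 1 final children→ = 45
Minimum trips = 45

45


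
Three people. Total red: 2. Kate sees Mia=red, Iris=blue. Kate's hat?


Total red = 2, seen red = 1
Own red = 2 - 1 = 1
Kate's hat is red.

red


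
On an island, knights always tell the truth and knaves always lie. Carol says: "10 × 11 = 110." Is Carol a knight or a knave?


Statement: "10 × 11 = 110."
Actual: 10 × 11 = 110
Claimed: 110
Statement is TRUE → Carol tells the truth → Knight

Knight


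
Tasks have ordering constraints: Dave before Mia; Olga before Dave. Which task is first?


Constraints: Dave before Mia; Olga before Dave
The first task can have nothing scheduled before it, so it must never appear on the right of a 'before'.
Tasks appearing after some 'before': Mia, Dave.
The only task not in that list is Olga → it is first.

Olga


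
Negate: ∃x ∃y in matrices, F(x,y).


Original: ∃x ∃y F(x,y)
Rule: ¬∀→∃, ¬∃→∀, negate predicate.
Negation: ∀x ∀y ¬F(x,y)

∀x ∀y ¬F(x,y)


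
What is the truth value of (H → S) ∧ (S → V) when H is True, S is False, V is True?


H = True, S = False, V = True
Step 1: H → S is false only when H=True and S=False. Result: False
Step 2: S → V is false only when S=True and V=False. Result: True
Step 3: False ∧ True = False

False


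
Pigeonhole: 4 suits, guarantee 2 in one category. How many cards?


Pigeonhole: to guarantee k in one of n categories, need (k-1)×n + 1.
k = 2, n = 4
Minimum = (2-1) × 4 + 1 = 1 × 4 + 1

5


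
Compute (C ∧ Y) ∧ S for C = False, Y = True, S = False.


C = False, Y = True, S = False
Step 1: C ∧ Y = False AND True = False
Step 2: False ∧ S = False AND False = False
AND is true only when ALL operands are true.

False


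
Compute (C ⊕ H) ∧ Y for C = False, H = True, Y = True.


C = False, H = True, Y = True
Step 1: C ⊕ H = False XOR True = True
Step 2: True ∧ Y = True AND True = True
XOR true when exactly one of C,H is true; then AND with Y.

True


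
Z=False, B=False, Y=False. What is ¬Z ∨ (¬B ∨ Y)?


Z = False, B = False, Y = False
Expression: ¬Z ∨ (¬B ∨ Y)
Step 1: ¬B = NOT False = True
Step 2: ¬B ∨ Y = True OR False = True
Step 3: ¬Z = NOT False = True
Step 4: (True) ∨ (True) = True OR True = True

True


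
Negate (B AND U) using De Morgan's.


De Morgan's law: ¬(P ∧ Q) ≡ ¬P ∨ ¬Q
¬(B ∧ U) = ¬B ∨ ¬U

¬B ∨ ¬U


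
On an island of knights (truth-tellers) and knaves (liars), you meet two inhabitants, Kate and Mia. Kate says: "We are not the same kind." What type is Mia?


Kate says: "We are not the same kind."
Case 1: Kate is a Knight (truth-teller)
  Statement is true → they ARE different → Mia is a Knave
Case 2: Kate is a Knave (liar)
  Statement is false → they are NOT different → Mia is a Knave
In both cases, Mia is a Knave.

Knave


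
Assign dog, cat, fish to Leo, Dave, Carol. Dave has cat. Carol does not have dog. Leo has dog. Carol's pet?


From clues:
  Leo → dog
  Dave → cat
By elimination, Carol gets the remaining.

fish


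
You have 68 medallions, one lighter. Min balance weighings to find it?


Each weighing has 3 outcomes (left heavy / balance / right heavy), so k weighings distinguish at most 3^k cases; splitting into three near-equal groups achieves this.
Need 3^k ≥ 68: 3^3 = 27 < 68 ≤ 3^4 = 81
k = ⌈log₃(68)⌉ = 4

4


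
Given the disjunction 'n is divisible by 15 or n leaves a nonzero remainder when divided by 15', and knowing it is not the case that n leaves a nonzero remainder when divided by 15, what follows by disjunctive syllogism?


Disjunctive syllogism: P ∨ Q, ¬P ⊢ Q
Disjunction: n is divisible by 15 ∨ n leaves a nonzero remainder when divided by 15
We know it is not the case that n leaves a nonzero remainder when divided by 15.
By disjunctive syllogism, the other disjunct must be true.

n is divisible by 15


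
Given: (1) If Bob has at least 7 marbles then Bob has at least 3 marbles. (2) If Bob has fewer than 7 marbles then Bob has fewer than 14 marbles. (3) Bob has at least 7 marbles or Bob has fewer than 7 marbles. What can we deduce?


Constructive dilemma: (P → Q) ∧ (R → S), P ∨ R ⊢ Q ∨ S
Premise 1: Bob has at least 7 marbles → Bob has at least 3 marbles
Premise 2: Bob has fewer than 7 marbles → Bob has fewer than 14 marbles
Premise 3: Bob has at least 7 marbles ∨ Bob has fewer than 7 marbles
Case 1: Assuming Bob has at least 7 marbles, then by Premise 1, Bob has at least 3 marbles.
Case 2: Assuming Bob has fewer than 7 marbles, then by Premise 2, Bob has fewer than 14 marbles.
Since one of Bob has at least 7 marbles or Bob has fewer than 7 marbles must hold, we get Bob has at least 3 marbles or Bob has fewer than 14 marbles.

Bob has at least 3 marbles or Bob has fewer than 14 marbles.


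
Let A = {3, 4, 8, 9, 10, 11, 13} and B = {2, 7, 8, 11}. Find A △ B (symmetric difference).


A = {3, 4, 8, 9, 10, 11, 13}
B = {2, 7, 8, 11}
Operation: symmetric difference
In A only: [3, 4, 9, 10, 13], in B only: [2, 7]

{2, 3, 4, 7, 9, 10, 13}


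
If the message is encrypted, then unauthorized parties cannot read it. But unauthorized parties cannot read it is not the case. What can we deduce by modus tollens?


Modus tollens: P → Q, ¬Q ⊢ ¬P
P: the message is encrypted
Q: unauthorized parties cannot read it
We have P → Q and Q is false.
By modus tollens, P must be false.

It is not the case that the message is encrypted


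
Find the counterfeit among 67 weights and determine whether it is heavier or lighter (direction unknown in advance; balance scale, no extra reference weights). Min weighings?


Let n = 67. 134 possibilities (n weights × lighter/heavier); each weighing has 3 outcomes.
Bound for k weighings: say the first weighing puts j weights on each pan. If it tips, the 2j weighed weights remain suspects (each with a known direction) and k-1 weighings give 3^(k-1) outcomes; 3^(k-1) is odd, so 2j ≤ 3^(k-1) - 1. If it balances, the n - 2j unweighed weights remain with direction unknown: 2(n - 2j) ≤ 3^(k-1) - 1 by the same parity argument. Adding, n ≤ (3^(k-1) - 1) + (3^(k-1) - 1)/2 = (3^k - 3)/2, and the classical three-group strategy achieves this (3 weights in 2 weighings, 12 in 3, 39 in 4, 120 in 5).
So we need the smallest k with (3^k - 3)/2 ≥ 67.
k = 4: (3^4 - 3)/2 = 39 < 67 ✗
k = 5: (3^5 - 3)/2 = 120 ≥ 67 ✓

5


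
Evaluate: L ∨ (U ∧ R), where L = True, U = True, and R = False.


L = True, U = True, R = False
Step 1: U ∧ R = True AND False = False
Step 2: L ∨ False = True OR False = True
AND evaluated first (higher precedence); then OR applied.

True


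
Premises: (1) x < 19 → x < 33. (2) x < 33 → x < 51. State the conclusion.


Hypothetical syllogism: P → Q, Q → R ⊢ P → R
Premise 1: x < 19 → x < 33
Premise 2: x < 33 → x < 51
Chain the implications: the middle term (x < 33) links the two.
Conclusion: If x < 19, then x < 51.

If x < 19, then x < 51.


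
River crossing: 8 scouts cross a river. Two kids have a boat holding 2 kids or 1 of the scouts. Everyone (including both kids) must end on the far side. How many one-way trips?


Per crossing of one of the scouts: kids→, one←, one of the scouts→, one← = 4 trips
8 × 4 = 32, + 1 final kids→ = 33
Minimum trips = 33

33


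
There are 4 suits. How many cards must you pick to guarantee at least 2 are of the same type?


Pigeonhole: to guarantee k in one of n categories, need (k-1)×n + 1.
k = 2, n = 4
Minimum = (2-1) × 4 + 1 = 1 × 4 + 1

5


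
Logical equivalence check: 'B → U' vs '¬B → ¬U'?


Expression 1: B → U
Expression 2: ¬B → ¬U
Truth table (B U | Expr1 Expr2):
  T T |   T     T
  T F |   F     T   ← differ
  F T |   T     F   ← differ
  F F |   T     T
Counterexample: B=T, U=F gives Expr1 = F but Expr2 = T, so the expressions are NOT logically equivalent.

No


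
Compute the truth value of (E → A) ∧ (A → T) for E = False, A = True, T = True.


E = False, A = True, T = True
Step 1: E → A is false only when E=True and A=False. Result: True
Step 2: A → T is false only when A=True and T=False. Result: True
Step 3: True ∧ True = True

True


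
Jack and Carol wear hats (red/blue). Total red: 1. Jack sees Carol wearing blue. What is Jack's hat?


Total red = 1, Carol = blue
Red accounted for: 0
Remaining for Jack: 1
Jack's hat is red.

red


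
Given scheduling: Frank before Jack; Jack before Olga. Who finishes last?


Constraints: Frank before Jack; Jack before Olga
The last task can have nothing scheduled after it, so it must never appear on the left of a 'before'.
Tasks appearing before some other task: Frank, Jack.
The only task not in that list is Olga → it is last.

Olga


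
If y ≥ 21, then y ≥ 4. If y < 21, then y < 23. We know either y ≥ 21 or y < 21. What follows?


Constructive dilemma: (P → Q) ∧ (R → S), P ∨ R ⊢ Q ∨ S
Premise 1: y ≥ 21 → y ≥ 4
Premise 2: y < 21 → y < 23
Premise 3: y ≥ 21 ∨ y < 21
Case 1: Assuming y ≥ 21, then by Premise 1, y ≥ 4.
Case 2: Assuming y < 21, then by Premise 2, y < 23.
Since one of y ≥ 21 or y < 21 must hold, we get y ≥ 4 or y < 23.

y ≥ 4 or y < 23.


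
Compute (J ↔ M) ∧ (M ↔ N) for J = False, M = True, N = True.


J = False, M = True, N = True
Step 1: J ↔ M is true when J and M have the same value. Result: False
Step 2: M ↔ N is true when M and N have the same value. Result: True
Step 3: False ∧ True = False

False


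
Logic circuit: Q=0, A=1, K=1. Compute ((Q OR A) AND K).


Q OR A = 0|1 = 1
1 AND 1 = 1

1


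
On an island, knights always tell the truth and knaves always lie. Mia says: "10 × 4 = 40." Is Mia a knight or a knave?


Statement: "10 × 4 = 40."
Actual: 10 × 4 = 40
Claimed: 40
Statement is TRUE → Mia tells the truth → Knight

Knight


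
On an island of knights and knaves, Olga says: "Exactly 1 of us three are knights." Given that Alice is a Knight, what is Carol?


Olga claims exactly 1 knights among Olga, Alice, Carol.
Given: Alice is a Knight.

Case 1: Olga is a Knight (tells truth)
  Then exactly 1 of the three are knights.
  Counting Olga, Alice: 2 knight(s) so far. Need -1 more → impossible.
Case 2: Olga is a Knave (lies)
  Then the count is NOT 1.
  If Carol = Knave, count = 1 = 1 → claim would be true, contradicts lie.
  If Carol = Knight, count = 2 ≠ 1 → lie confirmed ✓

Carol is a Knight.

Knight


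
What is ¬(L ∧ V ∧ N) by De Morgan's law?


De Morgan's law: ¬(P ∧ Q ∧ R) ≡ ¬P ∨ ¬Q ∨ ¬R
¬(L ∧ V ∧ N) = ¬L ∨ ¬V ∨ ¬N

¬L ∨ ¬V ∨ ¬N


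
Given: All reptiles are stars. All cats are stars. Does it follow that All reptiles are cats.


Premise 1: All reptiles are stars.
Premise 2: All cats are stars.
Conclusion: All reptiles are cats.
Fallacy: undistributed middle. stars is predicate in both.
Counterexample: reptiles and cats could be disjoint subsets of stars.

Invalid


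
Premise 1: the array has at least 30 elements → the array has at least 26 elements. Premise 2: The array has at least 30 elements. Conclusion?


Modus ponens: P → Q, P ⊢ Q
P: the array has at least 30 elements
Q: the array has at least 26 elements
We have P → Q and P is true.
By modus ponens, Q must be true.

The array has at least 26 elements


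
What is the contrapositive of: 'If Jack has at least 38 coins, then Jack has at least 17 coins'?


Original: If Jack has at least 38 coins, then Jack has at least 17 coins
Contrapositive: If ¬Q, then ¬P
Negate Q: not (Jack has at least 17 coins)
Negate P: not (Jack has at least 38 coins)

If not (Jack has at least 17 coins), then not (Jack has at least 38 coins).


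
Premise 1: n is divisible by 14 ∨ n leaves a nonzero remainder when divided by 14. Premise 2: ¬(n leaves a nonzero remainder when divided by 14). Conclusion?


Disjunctive syllogism: P ∨ Q, ¬P ⊢ Q
Disjunction: n is divisible by 14 ∨ n leaves a nonzero remainder when divided by 14
We know it is not the case that n leaves a nonzero remainder when divided by 14.
By disjunctive syllogism, the other disjunct must be true.

n is divisible by 14


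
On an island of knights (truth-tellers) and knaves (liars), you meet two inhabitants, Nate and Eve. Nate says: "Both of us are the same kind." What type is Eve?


Nate says: "Both of us are the same kind."
Case 1: Nate is a Knight (truth-teller)
  Statement is true → they ARE the same → Eve is also a Knight
Case 2: Nate is a Knave (liar)
  Statement is false → they are NOT the same → Eve is a Knight
In both cases, Eve is a Knight.

Knight


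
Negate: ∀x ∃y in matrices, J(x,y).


Original: ∀x ∃y J(x,y)
Rule: ¬∀→∃, ¬∃→∀, negate predicate.
Negation: ∃x ∀y ¬J(x,y)

∃x ∀y ¬J(x,y)


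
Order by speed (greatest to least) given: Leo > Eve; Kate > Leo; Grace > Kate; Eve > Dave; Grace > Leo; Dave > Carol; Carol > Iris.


Constraints: Leo > Eve; Kate > Leo; Grace > Kate; Eve > Dave; Grace > Leo; Dave > Carol; Carol > Iris
Method: at each step, the next-highest is the one remaining person who never appears on the smaller side of a constraint between remaining people.
  Step 1: remaining {Kate, Leo, Carol, Eve, Iris, Grace, Dave}; on the smaller side: {Kate, Leo, Carol, Eve, Iris, Dave} → Grace is next (Grace > Kate; Grace > Leo).
  Step 2: remaining {Kate, Leo, Carol, Eve, Iris, Dave}; on the smaller side: {Leo, Carol, Eve, Iris, Dave} → Kate is next (Kate > Leo).
  Step 3: remaining {Leo, Carol, Eve, Iris, Dave}; on the smaller side: {Carol, Eve, Iris, Dave} → Leo is next (Leo > Eve).
  Step 4: remaining {Carol, Eve, Iris, Dave}; on the smaller side: {Carol, Iris, Dave} → Eve is next (Eve > Dave).
  Step 5: remaining {Carol, Iris, Dave}; on the smaller side: {Carol, Iris} → Dave is next (Dave > Carol).
  Step 6: remaining {Carol, Iris}; on the smaller side: {Iris} → Carol is next (Carol > Iris).
  Step 7: only Iris remains → lowest.
Final ranking (highest to lowest):

Grace > Kate > Leo > Eve > Dave > Carol > Iris


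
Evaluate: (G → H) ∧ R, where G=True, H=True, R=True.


G = True, H = True, R = True
Expression: (G → H) ∧ R
Step 1: G → H = True → True (false only if G=True, H=False) = True
Step 2: (True) ∧ R = True AND True = True

True


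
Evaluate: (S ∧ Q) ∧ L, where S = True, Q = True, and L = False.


S = True, Q = True, L = False
Step 1: S ∧ Q = True AND True = True
Step 2: True ∧ L = True AND False = False
AND is true only when ALL operands are true.

False


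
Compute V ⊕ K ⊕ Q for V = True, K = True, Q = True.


V = True, K = True, Q = True
Step 1: V ⊕ K = True XOR True = False
Step 2: False ⊕ Q = False XOR True = True
XOR is true when an odd number of operands are true.

True


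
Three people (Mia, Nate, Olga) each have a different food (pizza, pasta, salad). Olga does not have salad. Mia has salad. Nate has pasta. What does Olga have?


From clues:
  Nate → pasta
  Mia → salad
By elimination, Olga gets the remaining.

pizza


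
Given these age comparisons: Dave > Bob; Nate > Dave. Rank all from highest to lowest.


Constraints: Dave > Bob; Nate > Dave
Method: at each step, the next-highest is the one remaining person who never appears on the smaller side of a constraint between remaining people.
  Step 1: remaining {Nate, Dave, Bob}; on the smaller side: {Dave, Bob} → Nate is next (Nate > Dave).
  Step 2: remaining {Dave, Bob}; on the smaller side: {Bob} → Dave is next (Dave > Bob).
  Step 3: only Bob remains → lowest.
Final ranking (highest to lowest):

Nate > Dave > Bob


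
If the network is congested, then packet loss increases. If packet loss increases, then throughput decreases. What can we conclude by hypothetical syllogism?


Hypothetical syllogism: P → Q, Q → R ⊢ P → R
Premise 1: the network is congested → packet loss increases
Premise 2: packet loss increases → throughput decreases
Chain the implications: the middle term (packet loss increases) links the two.
Conclusion: If the network is congested, then throughput decreases.

If the network is congested, then throughput decreases.


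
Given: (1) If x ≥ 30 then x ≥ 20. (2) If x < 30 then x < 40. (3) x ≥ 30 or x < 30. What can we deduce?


Constructive dilemma: (P → Q) ∧ (R → S), P ∨ R ⊢ Q ∨ S
Premise 1: x ≥ 30 → x ≥ 20
Premise 2: x < 30 → x < 40
Premise 3: x ≥ 30 ∨ x < 30
Case 1: Assuming x ≥ 30, then by Premise 1, x ≥ 20.
Case 2: Assuming x < 30, then by Premise 2, x < 40.
Since one of x ≥ 30 or x < 30 must hold, we get x ≥ 20 or x < 40.

x ≥ 20 or x < 40.


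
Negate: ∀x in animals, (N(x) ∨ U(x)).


Original: ∀x (N(x) ∨ U(x))
Rule: ¬∀→∃, ¬∃→∀, negate predicate.
Negation: ∃x (¬N(x) ∧ ¬U(x))

∃x (¬N(x) ∧ ¬U(x))


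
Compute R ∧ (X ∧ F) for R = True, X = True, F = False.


R = True, X = True, F = False
Step 1: X ∧ F = True AND False = False
Step 2: R ∧ False = True AND False = False
AND is true only when ALL operands are true.

False


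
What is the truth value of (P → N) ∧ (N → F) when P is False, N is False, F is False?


P = False, N = False, F = False
Step 1: P → N is false only when P=True and N=False. Result: True
Step 2: N → F is false only when N=True and F=False. Result: True
Step 3: True ∧ True = True

True


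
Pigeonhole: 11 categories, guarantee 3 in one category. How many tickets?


Pigeonhole: to guarantee k in one of n categories, need (k-1)×n + 1.
k = 3, n = 11
Minimum = (3-1) × 11 + 1 = 2 × 11 + 1

23


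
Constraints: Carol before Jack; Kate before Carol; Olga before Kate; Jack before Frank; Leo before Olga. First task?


Constraints: Carol before Jack; Kate before Carol; Olga before Kate; Jack before Frank; Leo before Olga
The first task can have nothing scheduled before it, so it must never appear on the right of a 'before'.
Tasks appearing after some 'before': Jack, Carol, Kate, Frank, Olga.
The only task not in that list is Leo → it is first.

Leo


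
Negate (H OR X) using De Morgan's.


De Morgan's law: ¬(P ∨ Q) ≡ ¬P ∧ ¬Q
¬(H ∨ X) = ¬H ∧ ¬X

¬H ∧ ¬X


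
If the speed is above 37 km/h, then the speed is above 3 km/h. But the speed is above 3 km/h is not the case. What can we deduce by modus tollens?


Modus tollens: P → Q, ¬Q ⊢ ¬P
P: the speed is above 37 km/h
Q: the speed is above 3 km/h
We have P → Q and Q is false.
By modus tollens, P must be false.

It is not the case that the speed is above 37 km/h


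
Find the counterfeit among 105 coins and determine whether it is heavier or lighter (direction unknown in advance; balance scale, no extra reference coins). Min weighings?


Let n = 105. 210 possibilities (n coins × lighter/heavier); each weighing has 3 outcomes.
Bound for k weighings: say the first weighing puts j coins on each pan. If it tips, the 2j weighed coins remain suspects (each with a known direction) and k-1 weighings give 3^(k-1) outcomes; 3^(k-1) is odd, so 2j ≤ 3^(k-1) - 1. If it balances, the n - 2j unweighed coins remain with direction unknown: 2(n - 2j) ≤ 3^(k-1) - 1 by the same parity argument. Adding, n ≤ (3^(k-1) - 1) + (3^(k-1) - 1)/2 = (3^k - 3)/2, and the classical three-group strategy achieves this (3 coins in 2 weighings, 12 in 3, 39 in 4, 120 in 5).
So we need the smallest k with (3^k - 3)/2 ≥ 105.
k = 4: (3^4 - 3)/2 = 39 < 105 ✗
k = 5: (3^5 - 3)/2 = 120 ≥ 105 ✓

5


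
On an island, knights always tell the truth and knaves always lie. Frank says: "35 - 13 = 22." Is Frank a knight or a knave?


Statement: "35 - 13 = 22."
Actual: 35 - 13 = 22
Claimed: 22
Statement is TRUE → Frank tells the truth → Knight

Knight


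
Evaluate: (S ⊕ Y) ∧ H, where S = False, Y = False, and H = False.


S = False, Y = False, H = False
Step 1: S ⊕ Y = False XOR False = False
Step 2: False ∧ H = False AND False = False
XOR true when exactly one of S,Y is true; then AND with H.

False


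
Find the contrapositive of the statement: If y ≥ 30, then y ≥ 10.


Original: If y ≥ 30, then y ≥ 10
Contrapositive: If ¬Q, then ¬P
Negate Q: not (y ≥ 10)
Negate P: not (y ≥ 30)

If not (y ≥ 10), then not (y ≥ 30).


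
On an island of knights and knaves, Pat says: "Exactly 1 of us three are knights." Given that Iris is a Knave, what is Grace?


Pat claims exactly 1 knights among Pat, Iris, Grace.
Given: Iris is a Knave.

Case 1: Pat is a Knight (tells truth)
  Then exactly 1 of the three are knights.
  Counting Pat, Iris: 1 knight(s) so far. Need 0 more → Grace = Knave.
Case 2: Pat is a Knave (lies)
  Then the count is NOT 1.
  If Grace = Knight, count = 1 = 1 → claim would be true, contradicts lie.
  If Grace = Knave, count = 0 ≠ 1 → lie confirmed ✓

Grace is a Knave.

Knave


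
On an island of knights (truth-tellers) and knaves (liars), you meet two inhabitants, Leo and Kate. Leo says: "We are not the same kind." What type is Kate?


Leo says: "We are not the same kind."
Case 1: Leo is a Knight (truth-teller)
  Statement is true → they ARE different → Kate is a Knave
Case 2: Leo is a Knave (liar)
  Statement is false → they are NOT different → Kate is a Knave
In both cases, Kate is a Knave.

Knave


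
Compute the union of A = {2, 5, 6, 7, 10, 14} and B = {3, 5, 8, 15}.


A = {2, 5, 6, 7, 10, 14}
B = {3, 5, 8, 15}
Operation: union
All elements combined: 2, 3, 5, 6, 7, 8, 10, 14, 15

{2, 3, 5, 6, 7, 8, 10, 14, 15}


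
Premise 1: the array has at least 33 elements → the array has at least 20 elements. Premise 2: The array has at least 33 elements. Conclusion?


Modus ponens: P → Q, P ⊢ Q
P: the array has at least 33 elements
Q: the array has at least 20 elements
We have P → Q and P is true.
By modus ponens, Q must be true.

The array has at least 20 elements


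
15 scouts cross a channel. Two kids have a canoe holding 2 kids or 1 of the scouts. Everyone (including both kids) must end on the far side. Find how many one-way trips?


Per crossing of one of the scouts: kids→, one←, one of the scouts→, one← = 4 trips
15 × 4 = 60, + 1 final kids→ = 61
Minimum trips = 61

61


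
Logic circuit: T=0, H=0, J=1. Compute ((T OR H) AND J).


T OR H = 0|0 = 0
0 AND 1 = 0

0


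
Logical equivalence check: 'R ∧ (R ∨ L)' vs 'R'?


Expression 1: R ∧ (R ∨ L)
Expression 2: R
Truth table (R L | Expr1 Expr2):
  T T |   T     T
  T F |   T     T
  F T |   F     F
  F F |   F     F
All 4 rows agree, so the expressions are logically equivalent.

Yes


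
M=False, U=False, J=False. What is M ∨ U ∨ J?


M = False, U = False, J = False
Expression: M ∨ U ∨ J
Step 1: M ∨ U = False OR False = False
Step 2: (False) ∨ J = False OR False = False

False


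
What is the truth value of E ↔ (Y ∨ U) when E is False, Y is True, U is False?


E = False, Y = True, U = False
Step 1: Y ∨ U = True OR False = True
Step 2: E ↔ (True): true when both sides have same truth value.
Result: False ↔ True = False

False


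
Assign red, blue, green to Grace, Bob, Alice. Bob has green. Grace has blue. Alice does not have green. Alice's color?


From clues:
  Bob → green
  Grace → blue
By elimination, Alice gets the remaining.

red


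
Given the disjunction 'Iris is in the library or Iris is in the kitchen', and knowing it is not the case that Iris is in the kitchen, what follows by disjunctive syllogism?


Disjunctive syllogism: P ∨ Q, ¬P ⊢ Q
Disjunction: Iris is in the library ∨ Iris is in the kitchen
We know it is not the case that Iris is in the kitchen.
By disjunctive syllogism, the other disjunct must be true.

Iris is in the library


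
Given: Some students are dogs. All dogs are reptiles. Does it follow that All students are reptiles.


Premise 1: Some students are dogs.
Premise 2: All dogs are reptiles.
Conclusion: All students are reptiles.
Fallacy: illicit minor. The minor term (students) is distributed in the conclusion ('All students ...') but undistributed in its premise ('Some students are dogs' doesn't cover all students).
Only 'Some students are reptiles' follows, not 'All'.

Invalid


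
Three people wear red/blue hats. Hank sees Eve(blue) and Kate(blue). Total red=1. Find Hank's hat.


Total red = 1, seen red = 0
Own red = 1 - 0 = 1
Hank's hat is red.

red


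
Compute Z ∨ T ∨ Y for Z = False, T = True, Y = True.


Z = False, T = True, Y = True
Step 1: Z ∨ T = False OR True = True
Step 2: True ∨ Y = True OR True = True
OR is true when at least one operand is true.

True


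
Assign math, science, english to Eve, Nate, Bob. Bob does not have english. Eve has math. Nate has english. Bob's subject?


From clues:
  Eve → math
  Nate → english
By elimination, Bob gets the remaining.

science


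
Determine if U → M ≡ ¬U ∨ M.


Expression 1: U → M
Expression 2: ¬U ∨ M
Truth table (U M | Expr1 Expr2):
  T T |   T     T
  T F |   F     F
  F T |   T     T
  F F |   T     T
All 4 rows agree, so the expressions are logically equivalent.

Yes


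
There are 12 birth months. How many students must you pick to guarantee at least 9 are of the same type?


Pigeonhole: to guarantee k in one of n categories, need (k-1)×n + 1.
k = 9, n = 12
Minimum = (9-1) × 12 + 1 = 8 × 12 + 1

97


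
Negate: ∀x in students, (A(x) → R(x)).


Original: ∀x (A(x) → R(x))
Rule: ¬∀→∃, ¬∃→∀, negate predicate.
Negation: ∃x (A(x) ∧ ¬R(x))

∃x (A(x) ∧ ¬R(x))


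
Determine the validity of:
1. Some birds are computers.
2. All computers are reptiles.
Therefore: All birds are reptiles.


Premise 1: Some birds are computers.
Premise 2: All computers are reptiles.
Conclusion: All birds are reptiles.
Fallacy: illicit minor. The minor term (birds) is distributed in the conclusion ('All birds ...') but undistributed in its premise ('Some birds are computers' doesn't cover all birds).
Only 'Some birds are reptiles' follows, not 'All'.

Invalid


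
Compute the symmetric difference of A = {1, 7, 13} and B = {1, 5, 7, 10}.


A = {1, 7, 13}
B = {1, 5, 7, 10}
Operation: symmetric difference
In A only: [13], in B only: [5, 10]

{5, 10, 13}


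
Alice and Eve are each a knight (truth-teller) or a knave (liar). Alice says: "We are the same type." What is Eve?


Alice says: "We are the same type."
Case 1: Alice is a Knight (truth-teller)
  Statement is true → they ARE the same → Eve is also a Knight
Case 2: Alice is a Knave (liar)
  Statement is false → they are NOT the same → Eve is a Knight
In both cases, Eve is a Knight.

Knight


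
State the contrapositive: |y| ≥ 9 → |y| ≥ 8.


Original: If |y| ≥ 9, then |y| ≥ 8
Contrapositive: If ¬Q, then ¬P
Negate Q: not (|y| ≥ 8)
Negate P: not (|y| ≥ 9)

If not (|y| ≥ 8), then not (|y| ≥ 9).


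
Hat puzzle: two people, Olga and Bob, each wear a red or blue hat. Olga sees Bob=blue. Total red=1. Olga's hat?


Total red = 1, Bob = blue
Red accounted for: 0
Remaining for Olga: 1
Olga's hat is red.

red


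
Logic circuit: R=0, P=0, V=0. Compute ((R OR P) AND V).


R OR P = 0|0 = 0
0 AND 0 = 0

0


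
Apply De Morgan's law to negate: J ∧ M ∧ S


De Morgan's law: ¬(P ∧ Q ∧ R) ≡ ¬P ∨ ¬Q ∨ ¬R
¬(J ∧ M ∧ S) = ¬J ∨ ¬M ∨ ¬S

¬J ∨ ¬M ∨ ¬S


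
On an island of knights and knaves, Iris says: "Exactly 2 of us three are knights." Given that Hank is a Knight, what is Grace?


Iris claims exactly 2 knights among Iris, Hank, Grace.
Given: Hank is a Knight.

Case 1: Iris is a Knight (tells truth)
  Then exactly 2 of the three are knights.
  Counting Iris, Hank: 2 knight(s) so far. Need 0 more → Grace = Knave.
Case 2: Iris is a Knave (lies)
  Then the count is NOT 2.
  If Grace = Knight, count = 2 = 2 → claim would be true, contradicts lie.
  If Grace = Knave, count = 1 ≠ 2 → lie confirmed ✓

Grace is a Knave.

Knave


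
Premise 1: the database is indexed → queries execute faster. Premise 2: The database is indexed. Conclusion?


Modus ponens: P → Q, P ⊢ Q
P: the database is indexed
Q: queries execute faster
We have P → Q and P is true.
By modus ponens, Q must be true.

Queries execute faster


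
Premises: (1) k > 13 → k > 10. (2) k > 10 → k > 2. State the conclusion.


Hypothetical syllogism: P → Q, Q → R ⊢ P → R
Premise 1: k > 13 → k > 10
Premise 2: k > 10 → k > 2
Chain the implications: the middle term (k > 10) links the two.
Conclusion: If k > 13, then k > 2.

If k > 13, then k > 2.


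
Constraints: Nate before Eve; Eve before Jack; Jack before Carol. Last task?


Constraints: Nate before Eve; Eve before Jack; Jack before Carol
The last task can have nothing scheduled after it, so it must never appear on the left of a 'before'.
Tasks appearing before some other task: Nate, Eve, Jack.
The only task not in that list is Carol → it is last.

Carol


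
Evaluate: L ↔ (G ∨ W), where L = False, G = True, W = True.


L = False, G = True, W = True
Step 1: G ∨ W = True OR True = True
Step 2: L ↔ (True): true when both sides have same truth value.
Result: False ↔ True = False

False


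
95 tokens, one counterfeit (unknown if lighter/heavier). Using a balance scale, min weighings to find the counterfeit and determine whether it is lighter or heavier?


Let n = 95. 190 possibilities (n tokens × lighter/heavier); each weighing has 3 outcomes.
Bound for k weighings: say the first weighing puts j tokens on each pan. If it tips, the 2j weighed tokens remain suspects (each with a known direction) and k-1 weighings give 3^(k-1) outcomes; 3^(k-1) is odd, so 2j ≤ 3^(k-1) - 1. If it balances, the n - 2j unweighed tokens remain with direction unknown: 2(n - 2j) ≤ 3^(k-1) - 1 by the same parity argument. Adding, n ≤ (3^(k-1) - 1) + (3^(k-1) - 1)/2 = (3^k - 3)/2, and the classical three-group strategy achieves this (3 tokens in 2 weighings, 12 in 3, 39 in 4, 120 in 5).
So we need the smallest k with (3^k - 3)/2 ≥ 95.
k = 4: (3^4 - 3)/2 = 39 < 95 ✗
k = 5: (3^5 - 3)/2 = 120 ≥ 95 ✓

5


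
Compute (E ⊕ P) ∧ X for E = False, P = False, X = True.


E = False, P = False, X = True
Step 1: E ⊕ P = False XOR False = False
Step 2: False ∧ X = False AND True = False
XOR true when exactly one of E,P is true; then AND with X.

False
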